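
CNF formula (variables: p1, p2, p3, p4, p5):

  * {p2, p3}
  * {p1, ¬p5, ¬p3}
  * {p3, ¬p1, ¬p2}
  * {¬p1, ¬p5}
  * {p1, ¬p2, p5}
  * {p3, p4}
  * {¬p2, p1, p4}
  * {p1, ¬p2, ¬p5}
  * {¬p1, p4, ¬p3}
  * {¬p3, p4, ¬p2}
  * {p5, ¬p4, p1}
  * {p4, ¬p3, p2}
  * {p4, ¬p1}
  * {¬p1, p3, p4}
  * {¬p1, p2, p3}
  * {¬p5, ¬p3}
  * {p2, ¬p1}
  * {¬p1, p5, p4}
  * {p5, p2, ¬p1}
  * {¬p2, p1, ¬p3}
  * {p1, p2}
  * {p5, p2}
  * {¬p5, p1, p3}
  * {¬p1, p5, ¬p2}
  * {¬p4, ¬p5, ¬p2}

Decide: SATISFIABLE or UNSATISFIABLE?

UNSATISFIABLE

p1 = True:
  propagation gives p5=False, p4=True, p2=True; an empty clause results — contradiction.
p1 = False:
  propagation gives p2=True, p5=True; an empty clause results — contradiction.
Every branch closes, so no satisfying assignment exists.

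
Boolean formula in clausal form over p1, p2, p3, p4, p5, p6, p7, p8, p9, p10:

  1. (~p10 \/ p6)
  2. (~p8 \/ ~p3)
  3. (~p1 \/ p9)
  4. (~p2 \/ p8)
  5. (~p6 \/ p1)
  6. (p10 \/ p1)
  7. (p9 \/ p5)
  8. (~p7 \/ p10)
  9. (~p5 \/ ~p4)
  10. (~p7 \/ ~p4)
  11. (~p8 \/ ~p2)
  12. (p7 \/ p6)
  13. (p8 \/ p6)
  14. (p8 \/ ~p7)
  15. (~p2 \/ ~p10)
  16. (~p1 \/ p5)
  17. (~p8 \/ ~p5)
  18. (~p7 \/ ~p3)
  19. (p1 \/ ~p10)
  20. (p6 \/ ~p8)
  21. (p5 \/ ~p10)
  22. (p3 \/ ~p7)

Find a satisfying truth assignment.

Pure literal: p2 appears only negated; assign p2 = False.
p4 occurs only negated in the remaining clauses — set p4 = False.
Branch on p1: take p1 = True.
  then p9 is forced to True.
  then p5 is forced to True.
  then p8 is forced to False.
  then p6 is forced to True.
  then p7 is forced to False.
p3, p10 are now unconstrained; take p3 = True, p10 = True.
Check each clause:
  1. (p6 \/ ~p10) — p6 is true.
  2. (~p3 \/ ~p8) — ~p8 is true.
  3. (p9 \/ ~p1) — p9 is true.
  4. (~p2 \/ p8) — ~p2 is true.
  5. (~p6 \/ p1) — p1 is true.
  6. (p1 \/ p10) — p1 is true.
  7. (p5 \/ p9) — p9 is true.
  8. (~p7 \/ p10) — ~p7 is true.
  9. (~p4 \/ ~p5) — ~p4 is true.
  10. (~p4 \/ ~p7) — ~p7 is true.
  11. (~p8 \/ ~p2) — ~p8 is true.
  12. (p7 \/ p6) — p6 is true.
  13. (p6 \/ p8) — p6 is true.
  14. (~p7 \/ p8) — ~p7 is true.
  15. (~p10 \/ ~p2) — ~p2 is true.
  16. (p5 \/ ~p1) — p5 is true.
  17. (~p8 \/ ~p5) — ~p8 is true.
  18. (~p7 \/ ~p3) — ~p7 is true.
  19. (~p10 \/ p1) — p1 is true.
  20. (~p8 \/ p6) — ~p8 is true.
  21. (~p10 \/ p5) — p5 is true.
  22. (p3 \/ ~p7) — ~p7 is true.

p1 = True  p2 = False  p3 = True  p4 = False  p5 = True  p6 = True  p7 = False  p8 = False  p9 = True  p10 = True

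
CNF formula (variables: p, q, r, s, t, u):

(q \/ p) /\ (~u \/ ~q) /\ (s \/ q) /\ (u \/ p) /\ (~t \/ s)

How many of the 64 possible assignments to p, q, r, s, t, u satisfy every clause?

Split on q, then p.
  q=1, p=1: r free; 3 ways for (s,t,u) × 2^1 = 6.
  q=1, p=0: a clause becomes empty — 0.
  q=0, p=1: forces s=1; r, t, u free → 2^3 = 8.
  q=0, p=0: a clause becomes empty — 0.
Total: 6 + 0 + 8 + 0 = 14.

14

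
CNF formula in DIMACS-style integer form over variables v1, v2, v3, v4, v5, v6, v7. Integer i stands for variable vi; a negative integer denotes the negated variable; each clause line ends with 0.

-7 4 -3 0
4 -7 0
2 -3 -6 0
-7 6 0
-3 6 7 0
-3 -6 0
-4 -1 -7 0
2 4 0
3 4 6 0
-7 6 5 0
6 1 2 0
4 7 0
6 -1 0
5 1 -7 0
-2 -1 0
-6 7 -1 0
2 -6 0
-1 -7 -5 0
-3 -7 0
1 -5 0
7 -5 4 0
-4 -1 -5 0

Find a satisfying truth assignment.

v1=F, v2=T, v3=F, v4=T, v5=F, v6=F, v7=F

Check each clause:
  1. (v4 \/ ~v3 \/ ~v7) — ~v7 is true.
  2. (v4 \/ ~v7) — ~v7 is true.
  3. (v2 \/ ~v3 \/ ~v6) — ~v6 is true.
  4. (v6 \/ ~v7) — ~v7 is true.
  5. (~v3 \/ v6 \/ v7) — ~v3 is true.
  6. (~v6 \/ ~v3) — ~v6 is true.
  7. (~v1 \/ ~v4 \/ ~v7) — ~v7 is true.
  8. (v4 \/ v2) — v2 is true.
  9. (v6 \/ v3 \/ v4) — v4 is true.
  10. (v5 \/ v6 \/ ~v7) — ~v7 is true.
  11. (v6 \/ v2 \/ v1) — v2 is true.
  12. (v7 \/ v4) — v4 is true.
  13. (~v1 \/ v6) — ~v1 is true.
  14. (~v7 \/ v5 \/ v1) — ~v7 is true.
  15. (~v1 \/ ~v2) — ~v1 is true.
  16. (~v6 \/ v7 \/ ~v1) — ~v6 is true.
  17. (~v6 \/ v2) — ~v6 is true.
  18. (~v7 \/ ~v1 \/ ~v5) — ~v7 is true.
  19. (~v3 \/ ~v7) — ~v7 is true.
  20. (~v5 \/ v1) — ~v5 is true.
  21. (~v5 \/ v7 \/ v4) — ~v5 is true.
  22. (~v1 \/ ~v4 \/ ~v5) — ~v5 is true.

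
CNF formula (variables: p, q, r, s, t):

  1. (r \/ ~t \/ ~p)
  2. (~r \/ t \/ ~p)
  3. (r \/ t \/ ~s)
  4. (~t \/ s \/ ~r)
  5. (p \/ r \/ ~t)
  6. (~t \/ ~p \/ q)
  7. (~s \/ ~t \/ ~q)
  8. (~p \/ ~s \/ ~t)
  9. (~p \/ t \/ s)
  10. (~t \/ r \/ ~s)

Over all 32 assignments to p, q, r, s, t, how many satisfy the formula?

The models are:
  p=F q=F r=F s=F t=F
  p=F q=F r=T s=F t=F
  p=F q=F r=T s=T t=F
  p=F q=F r=T s=T t=T
  p=F q=T r=F s=F t=F
  p=F q=T r=T s=F t=F
  p=F q=T r=T s=T t=F
That's 7 in total.

7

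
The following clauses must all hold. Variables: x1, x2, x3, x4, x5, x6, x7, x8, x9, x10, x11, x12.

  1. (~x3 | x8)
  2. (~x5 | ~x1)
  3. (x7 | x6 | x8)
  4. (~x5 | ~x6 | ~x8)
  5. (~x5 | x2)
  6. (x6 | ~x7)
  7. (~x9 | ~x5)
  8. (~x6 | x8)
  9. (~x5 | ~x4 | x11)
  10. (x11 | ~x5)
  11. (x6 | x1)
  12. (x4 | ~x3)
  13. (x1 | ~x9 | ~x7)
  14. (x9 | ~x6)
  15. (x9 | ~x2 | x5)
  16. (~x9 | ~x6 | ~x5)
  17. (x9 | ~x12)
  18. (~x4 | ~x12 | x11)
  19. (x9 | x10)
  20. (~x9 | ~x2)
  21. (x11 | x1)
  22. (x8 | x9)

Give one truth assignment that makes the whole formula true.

Pure literal: x10 appears only positively; assign x10 = True.
x11 occurs only positively in the remaining clauses — set x11 = True.
Branch on x1: take x1 = True.
  then x5 is forced to False.
The remaining clauses are satisfied by x2 = False, x3 = True, x4 = True, x6 = True, x7 = False, x8 = True, x9 = True, x12 = False.

x1=True, x2=False, x3=True, x4=True, x5=False, x6=True, x7=False, x8=True, x9=True, x10=True, x11=True, x12=False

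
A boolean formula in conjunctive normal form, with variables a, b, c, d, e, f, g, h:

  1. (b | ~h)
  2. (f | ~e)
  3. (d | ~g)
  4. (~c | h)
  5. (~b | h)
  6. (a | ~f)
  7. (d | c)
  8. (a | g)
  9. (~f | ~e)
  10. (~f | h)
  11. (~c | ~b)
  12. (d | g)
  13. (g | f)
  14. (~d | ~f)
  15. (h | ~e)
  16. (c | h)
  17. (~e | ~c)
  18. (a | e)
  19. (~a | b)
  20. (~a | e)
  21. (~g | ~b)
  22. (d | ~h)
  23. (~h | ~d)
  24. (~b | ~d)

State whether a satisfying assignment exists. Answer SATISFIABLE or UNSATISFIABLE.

UNSATISFIABLE

h = True:
  propagation gives b=True, c=False, d=True; an empty clause results — contradiction.
h = False:
  propagation gives c=False; an empty clause results — contradiction.
Every branch closes, so no satisfying assignment exists.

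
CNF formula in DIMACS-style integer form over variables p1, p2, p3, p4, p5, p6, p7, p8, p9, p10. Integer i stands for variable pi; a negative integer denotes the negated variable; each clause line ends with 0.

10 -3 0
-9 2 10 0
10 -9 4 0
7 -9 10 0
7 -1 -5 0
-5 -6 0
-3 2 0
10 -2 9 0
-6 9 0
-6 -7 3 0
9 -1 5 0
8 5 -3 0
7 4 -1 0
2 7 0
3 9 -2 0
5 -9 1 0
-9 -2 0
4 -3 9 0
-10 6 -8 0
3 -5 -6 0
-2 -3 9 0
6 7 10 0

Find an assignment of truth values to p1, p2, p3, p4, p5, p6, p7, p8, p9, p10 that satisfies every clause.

p1=True, p2=False, p3=False, p4=True, p5=True, p6=False, p7=True, p8=False, p9=False, p10=True

p4 occurs only positively in the remaining clauses — set p4 = True.
Try p1 = True.
For the remaining variables, p2 = False, p3 = False, p5 = True, p6 = False, p7 = True, p8 = False, p9 = False, p10 = True works.
Every clause has at least one true literal under this assignment.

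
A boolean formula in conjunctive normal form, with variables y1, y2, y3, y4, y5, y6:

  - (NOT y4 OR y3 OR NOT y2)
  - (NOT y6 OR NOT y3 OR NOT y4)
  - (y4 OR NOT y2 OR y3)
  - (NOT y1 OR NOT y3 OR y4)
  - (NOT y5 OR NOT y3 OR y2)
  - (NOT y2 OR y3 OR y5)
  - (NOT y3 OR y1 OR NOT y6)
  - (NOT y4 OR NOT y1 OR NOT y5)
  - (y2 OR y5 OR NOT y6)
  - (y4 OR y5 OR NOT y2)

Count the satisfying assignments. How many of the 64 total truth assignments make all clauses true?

Case analysis on y3 and y2:
  y3=1, y2=1: remaining (y1,y4,y5,y6) ∈ {(0,0,1,0); (0,1,0,0); (0,1,1,0); (1,1,0,0)} — 4.
  y3=1, y2=0: remaining (y1,y4,y5,y6) ∈ {(0,0,0,0); (0,1,0,0); (1,1,0,0)} — 3.
  y3=0, y2=1: a clause becomes empty — 0.
  y3=0, y2=0: 10 of the 16 assignments to (y1,y4,y5,y6) work.
Total: 4 + 3 + 0 + 10 = 17.

17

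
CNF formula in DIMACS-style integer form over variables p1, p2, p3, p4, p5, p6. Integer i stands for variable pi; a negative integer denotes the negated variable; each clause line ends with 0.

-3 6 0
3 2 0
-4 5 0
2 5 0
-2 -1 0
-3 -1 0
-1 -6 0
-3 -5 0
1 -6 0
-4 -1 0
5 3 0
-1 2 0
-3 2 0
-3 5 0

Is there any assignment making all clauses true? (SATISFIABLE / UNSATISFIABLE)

SATISFIABLE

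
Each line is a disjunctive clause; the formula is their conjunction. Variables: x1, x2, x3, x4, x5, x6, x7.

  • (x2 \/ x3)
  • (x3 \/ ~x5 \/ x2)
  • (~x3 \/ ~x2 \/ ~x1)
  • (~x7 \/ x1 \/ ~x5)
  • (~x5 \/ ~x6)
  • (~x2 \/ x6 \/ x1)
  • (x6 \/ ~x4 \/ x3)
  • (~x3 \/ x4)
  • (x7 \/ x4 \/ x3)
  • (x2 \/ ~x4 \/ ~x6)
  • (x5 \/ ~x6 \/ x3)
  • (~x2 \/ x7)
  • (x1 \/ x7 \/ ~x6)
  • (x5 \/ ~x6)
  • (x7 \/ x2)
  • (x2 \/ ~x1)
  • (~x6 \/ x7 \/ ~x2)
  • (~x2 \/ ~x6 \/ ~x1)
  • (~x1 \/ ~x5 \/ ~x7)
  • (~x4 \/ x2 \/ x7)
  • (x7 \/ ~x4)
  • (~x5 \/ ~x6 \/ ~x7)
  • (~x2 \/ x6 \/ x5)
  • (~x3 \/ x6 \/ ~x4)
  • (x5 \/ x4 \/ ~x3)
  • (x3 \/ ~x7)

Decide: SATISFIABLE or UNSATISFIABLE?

x2 = True:
  propagation gives x7=True, x3=True, x1=False, x5=False; an empty clause results — contradiction.
x2 = False:
  propagation gives x3=True, x4=True, x6=False; an empty clause results — contradiction.
Every branch closes, so no satisfying assignment exists.

UNSATISFIABLE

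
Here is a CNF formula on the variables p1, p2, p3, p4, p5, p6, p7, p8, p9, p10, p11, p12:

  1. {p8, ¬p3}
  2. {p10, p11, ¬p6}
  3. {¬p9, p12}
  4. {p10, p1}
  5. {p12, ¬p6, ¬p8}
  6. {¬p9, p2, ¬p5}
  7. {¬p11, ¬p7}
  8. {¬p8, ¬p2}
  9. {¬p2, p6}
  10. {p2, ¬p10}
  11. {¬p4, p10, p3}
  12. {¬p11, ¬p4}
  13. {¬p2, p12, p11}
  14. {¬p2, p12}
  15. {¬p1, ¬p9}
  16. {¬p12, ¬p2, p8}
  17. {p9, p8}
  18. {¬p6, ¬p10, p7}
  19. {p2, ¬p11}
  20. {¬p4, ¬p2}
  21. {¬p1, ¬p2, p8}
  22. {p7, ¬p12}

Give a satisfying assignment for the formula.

Set p1 = True and propagate.
  then p9 is forced to False.
  then p8 is forced to True.
  then p2 is forced to False.
  then p10 is forced to False.
  then p11 is forced to False.
  then p6 is forced to False.
Try p3 = True.
Set p7 = True and propagate.
p4, p5, p12 are now unconstrained; take p4 = True, p5 = True, p12 = False.
Every clause has at least one true literal under this assignment.
Check each clause:
  1. {¬p3, p8} — p8 is true.
  2. {¬p6, p10, p11} — ¬p6 is true.
  3. {¬p9, p12} — ¬p9 is true.
  4. {p1, p10} — p1 is true.
  5. {¬p8, p12, ¬p6} — ¬p6 is true.
  6. {p2, ¬p5, ¬p9} — ¬p9 is true.
  7. {¬p7, ¬p11} — ¬p11 is true.
  8. {¬p8, ¬p2} — ¬p2 is true.
  9. {¬p2, p6} — ¬p2 is true.
  10. {p2, ¬p10} — ¬p10 is true.
  11. {p10, p3, ¬p4} — p3 is true.
  12. {¬p4, ¬p11} — ¬p11 is true.
  13. {p12, ¬p2, p11} — ¬p2 is true.
  14. {p12, ¬p2} — ¬p2 is true.
  15. {¬p9, ¬p1} — ¬p9 is true.
  16. {¬p2, ¬p12, p8} — p8 is true.
  17. {p8, p9} — p8 is true.
  18. {¬p10, p7, ¬p6} — ¬p6 is true.
  19. {p2, ¬p11} — ¬p11 is true.
  20. {¬p4, ¬p2} — ¬p2 is true.
  21. {¬p2, ¬p1, p8} — p8 is true.
  22. {p7, ¬p12} — ¬p12 is true.

p1=True, p2=False, p3=True, p4=True, p5=True, p6=False, p7=True, p8=True, p9=False, p10=False, p11=False, p12=False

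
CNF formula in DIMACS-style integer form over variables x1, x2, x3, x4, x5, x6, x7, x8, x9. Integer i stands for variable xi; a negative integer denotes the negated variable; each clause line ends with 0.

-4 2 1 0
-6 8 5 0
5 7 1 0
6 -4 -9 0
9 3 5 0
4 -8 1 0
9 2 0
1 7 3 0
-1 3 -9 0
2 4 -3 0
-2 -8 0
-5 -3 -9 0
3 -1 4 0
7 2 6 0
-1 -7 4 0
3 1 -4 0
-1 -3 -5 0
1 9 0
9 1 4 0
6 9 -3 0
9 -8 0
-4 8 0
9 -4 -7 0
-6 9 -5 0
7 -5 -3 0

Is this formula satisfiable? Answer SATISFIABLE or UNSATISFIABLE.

Set x1 = False and propagate.
  then x9 is forced to True.
Set x2 = True and propagate.
  then x8 is forced to False.
  then x4 is forced to False.
Set x3 = False and propagate.
  then x7 is forced to True.
For the remaining variables, x5 = False, x6 = False works.
So x1 = F  x2 = T  x3 = F  x4 = F  x5 = F  x6 = F  x7 = T  x8 = F  x9 = T is a satisfying assignment.

SATISFIABLE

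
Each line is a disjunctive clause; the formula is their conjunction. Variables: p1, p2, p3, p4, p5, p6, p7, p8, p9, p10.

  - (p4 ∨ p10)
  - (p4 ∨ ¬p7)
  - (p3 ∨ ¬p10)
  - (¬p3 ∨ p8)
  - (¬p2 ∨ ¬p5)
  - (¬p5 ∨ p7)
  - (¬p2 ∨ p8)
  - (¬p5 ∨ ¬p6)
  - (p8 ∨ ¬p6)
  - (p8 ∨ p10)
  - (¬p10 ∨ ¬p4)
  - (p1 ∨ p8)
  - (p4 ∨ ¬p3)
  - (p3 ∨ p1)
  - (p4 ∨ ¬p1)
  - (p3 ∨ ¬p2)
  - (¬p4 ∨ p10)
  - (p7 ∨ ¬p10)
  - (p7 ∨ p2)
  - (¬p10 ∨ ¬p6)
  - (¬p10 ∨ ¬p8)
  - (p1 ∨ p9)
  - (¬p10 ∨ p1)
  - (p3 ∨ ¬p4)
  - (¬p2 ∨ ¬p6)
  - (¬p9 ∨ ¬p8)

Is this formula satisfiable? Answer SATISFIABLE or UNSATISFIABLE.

UNSATISFIABLE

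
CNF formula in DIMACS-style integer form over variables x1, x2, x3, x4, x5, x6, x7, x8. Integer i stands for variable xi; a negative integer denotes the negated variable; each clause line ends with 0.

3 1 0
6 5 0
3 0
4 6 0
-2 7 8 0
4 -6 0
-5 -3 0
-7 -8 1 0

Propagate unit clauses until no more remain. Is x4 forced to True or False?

True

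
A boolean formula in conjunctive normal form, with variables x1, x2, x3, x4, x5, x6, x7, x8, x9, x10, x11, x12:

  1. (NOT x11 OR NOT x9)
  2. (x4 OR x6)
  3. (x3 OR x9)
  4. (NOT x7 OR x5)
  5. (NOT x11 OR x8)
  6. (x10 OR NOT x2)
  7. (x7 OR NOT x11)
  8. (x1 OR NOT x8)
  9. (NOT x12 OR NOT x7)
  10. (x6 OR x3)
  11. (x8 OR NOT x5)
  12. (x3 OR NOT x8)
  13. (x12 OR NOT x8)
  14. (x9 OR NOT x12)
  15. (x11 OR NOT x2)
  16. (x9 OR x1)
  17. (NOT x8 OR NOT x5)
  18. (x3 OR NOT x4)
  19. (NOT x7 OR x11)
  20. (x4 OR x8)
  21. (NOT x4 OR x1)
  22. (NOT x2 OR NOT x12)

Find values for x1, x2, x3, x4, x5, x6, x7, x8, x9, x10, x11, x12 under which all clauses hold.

x1 occurs only positively in the remaining clauses — set x1 = True.
x2 occurs only negated in the remaining clauses — set x2 = False.
Set x3 = True and propagate.
The remaining clauses are satisfied by x4 = False, x5 = False, x6 = True, x7 = False, x8 = True, x9 = True, x10 = False, x11 = False, x12 = True.
Every clause has at least one true literal under this assignment.

x1 = True, x2 = False, x3 = True, x4 = False, x5 = False, x6 = True, x7 = False, x8 = True, x9 = True, x10 = False, x11 = False, x12 = True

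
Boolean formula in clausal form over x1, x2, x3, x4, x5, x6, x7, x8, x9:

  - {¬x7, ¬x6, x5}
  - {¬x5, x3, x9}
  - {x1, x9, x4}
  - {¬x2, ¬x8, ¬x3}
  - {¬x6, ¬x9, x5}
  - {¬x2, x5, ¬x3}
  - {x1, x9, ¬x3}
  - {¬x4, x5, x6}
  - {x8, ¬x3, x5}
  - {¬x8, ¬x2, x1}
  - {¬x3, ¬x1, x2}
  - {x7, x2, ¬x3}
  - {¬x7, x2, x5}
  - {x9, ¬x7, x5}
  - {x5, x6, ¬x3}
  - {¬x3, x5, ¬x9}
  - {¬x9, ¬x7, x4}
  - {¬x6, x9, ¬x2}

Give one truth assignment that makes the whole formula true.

x1 = True, x2 = False, x3 = False, x4 = True, x5 = True, x6 = True, x7 = False, x8 = True, x9 = True

Check each clause:
  1. {x5, ¬x6, ¬x7} — ¬x7 is true.
  2. {¬x5, x3, x9} — x9 is true.
  3. {x4, x1, x9} — x1 is true.
  4. {¬x8, ¬x3, ¬x2} — ¬x3 is true.
  5. {¬x6, x5, ¬x9} — x5 is true.
  6. {¬x3, ¬x2, x5} — x5 is true.
  7. {x9, ¬x3, x1} — x1 is true.
  8. {x6, ¬x4, x5} — x5 is true.
  9. {¬x3, x5, x8} — x8 is true.
  10. {x1, ¬x2, ¬x8} — x1 is true.
  11. {¬x3, ¬x1, x2} — ¬x3 is true.
  12. {x2, x7, ¬x3} — ¬x3 is true.
  13. {x5, x2, ¬x7} — ¬x7 is true.
  14. {x9, x5, ¬x7} — ¬x7 is true.
  15. {¬x3, x5, x6} — ¬x3 is true.
  16. {¬x3, x5, ¬x9} — x5 is true.
  17. {¬x7, ¬x9, x4} — ¬x7 is true.
  18. {¬x2, x9, ¬x6} — x9 is true.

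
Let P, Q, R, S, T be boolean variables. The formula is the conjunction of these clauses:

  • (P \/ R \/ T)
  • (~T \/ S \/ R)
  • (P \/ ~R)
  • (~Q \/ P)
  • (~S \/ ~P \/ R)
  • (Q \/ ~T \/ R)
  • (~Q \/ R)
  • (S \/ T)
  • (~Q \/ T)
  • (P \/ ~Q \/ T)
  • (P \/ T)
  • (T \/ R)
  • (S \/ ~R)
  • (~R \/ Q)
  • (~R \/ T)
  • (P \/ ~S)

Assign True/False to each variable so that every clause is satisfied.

Set P = True and propagate.
Branch on Q: take Q = True.
  then R is forced to True.
  then T is forced to True.
  then S is forced to True.
Check each clause:
  1. (P \/ T \/ R) — P is true.
  2. (R \/ ~T \/ S) — R is true.
  3. (~R \/ P) — P is true.
  4. (~Q \/ P) — P is true.
  5. (R \/ ~P \/ ~S) — R is true.
  6. (~T \/ R \/ Q) — R is true.
  7. (~Q \/ R) — R is true.
  8. (T \/ S) — S is true.
  9. (T \/ ~Q) — T is true.
  10. (P \/ T \/ ~Q) — P is true.
  11. (P \/ T) — P is true.
  12. (R \/ T) — R is true.
  13. (~R \/ S) — S is true.
  14. (Q \/ ~R) — Q is true.
  15. (T \/ ~R) — T is true.
  16. (P \/ ~S) — P is true.

P=1, Q=1, R=1, S=1, T=1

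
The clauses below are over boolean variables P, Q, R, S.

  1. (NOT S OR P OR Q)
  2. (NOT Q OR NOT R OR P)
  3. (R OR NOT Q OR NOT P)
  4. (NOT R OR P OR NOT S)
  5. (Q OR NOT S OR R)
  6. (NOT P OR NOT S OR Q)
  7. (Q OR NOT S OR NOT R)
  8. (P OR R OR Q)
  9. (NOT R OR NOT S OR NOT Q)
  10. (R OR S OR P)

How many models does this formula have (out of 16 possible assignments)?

5

The models are:
  P=F Q=F R=T S=F
  P=F Q=T R=F S=T
  P=T Q=F R=F S=F
  P=T Q=F R=T S=F
  P=T Q=T R=T S=F
That's 5 in total.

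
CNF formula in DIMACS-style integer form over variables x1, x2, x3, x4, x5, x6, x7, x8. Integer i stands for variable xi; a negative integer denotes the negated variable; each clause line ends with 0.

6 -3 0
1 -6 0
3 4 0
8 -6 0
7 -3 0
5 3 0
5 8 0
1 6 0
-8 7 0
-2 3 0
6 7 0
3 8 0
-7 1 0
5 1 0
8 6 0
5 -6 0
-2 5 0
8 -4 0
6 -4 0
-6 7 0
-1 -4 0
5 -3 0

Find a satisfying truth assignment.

Pure literal: x2 appears only negated; assign x2 = False.
Pure literal: x5 appears only positively; assign x5 = True.
Set x1 = True and propagate.
  then x4 is forced to False.
  then x3 is forced to True.
  then x6 is forced to True.
  then x8 is forced to True.
  then x7 is forced to True.

x1=True  x2=False  x3=True  x4=False  x5=True  x6=True  x7=True  x8=True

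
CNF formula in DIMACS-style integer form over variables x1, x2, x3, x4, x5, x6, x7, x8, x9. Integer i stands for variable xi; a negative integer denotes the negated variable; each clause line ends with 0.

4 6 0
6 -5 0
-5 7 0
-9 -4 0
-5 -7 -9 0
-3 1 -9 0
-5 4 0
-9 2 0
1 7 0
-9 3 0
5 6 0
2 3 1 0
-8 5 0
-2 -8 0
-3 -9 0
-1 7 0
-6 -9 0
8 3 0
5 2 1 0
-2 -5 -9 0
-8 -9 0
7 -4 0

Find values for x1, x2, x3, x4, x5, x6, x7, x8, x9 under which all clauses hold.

x1=T, x2=F, x3=T, x4=T, x5=T, x6=T, x7=T, x8=T, x9=F

Check each clause:
  1. (x4 || x6) — x4 is true.
  2. (x6 || !x5) — x6 is true.
  3. (!x5 || x7) — x7 is true.
  4. (!x4 || !x9) — !x9 is true.
  5. (!x5 || !x9 || !x7) — !x9 is true.
  6. (x1 || !x3 || !x9) — x1 is true.
  7. (!x5 || x4) — x4 is true.
  8. (x2 || !x9) — !x9 is true.
  9. (x1 || x7) — x1 is true.
  10. (!x9 || x3) — x3 is true.
  11. (x6 || x5) — x5 is true.
  12. (x1 || x2 || x3) — x1 is true.
  13. (!x8 || x5) — x5 is true.
  14. (!x2 || !x8) — !x2 is true.
  15. (!x9 || !x3) — !x9 is true.
  16. (x7 || !x1) — x7 is true.
  17. (!x6 || !x9) — !x9 is true.
  18. (x3 || x8) — x8 is true.
  19. (x5 || x2 || x1) — x1 is true.
  20. (!x9 || !x2 || !x5) — !x2 is true.
  21. (!x8 || !x9) — !x9 is true.
  22. (x7 || !x4) — x7 is true.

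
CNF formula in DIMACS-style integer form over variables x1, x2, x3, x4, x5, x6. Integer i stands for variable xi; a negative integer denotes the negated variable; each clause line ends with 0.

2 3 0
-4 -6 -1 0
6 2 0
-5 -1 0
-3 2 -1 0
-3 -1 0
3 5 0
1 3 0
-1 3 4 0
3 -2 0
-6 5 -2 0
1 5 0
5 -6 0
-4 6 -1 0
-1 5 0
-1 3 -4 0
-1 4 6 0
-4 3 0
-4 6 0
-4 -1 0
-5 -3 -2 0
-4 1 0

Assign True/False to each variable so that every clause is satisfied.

x1=False, x2=False, x3=True, x4=False, x5=True, x6=True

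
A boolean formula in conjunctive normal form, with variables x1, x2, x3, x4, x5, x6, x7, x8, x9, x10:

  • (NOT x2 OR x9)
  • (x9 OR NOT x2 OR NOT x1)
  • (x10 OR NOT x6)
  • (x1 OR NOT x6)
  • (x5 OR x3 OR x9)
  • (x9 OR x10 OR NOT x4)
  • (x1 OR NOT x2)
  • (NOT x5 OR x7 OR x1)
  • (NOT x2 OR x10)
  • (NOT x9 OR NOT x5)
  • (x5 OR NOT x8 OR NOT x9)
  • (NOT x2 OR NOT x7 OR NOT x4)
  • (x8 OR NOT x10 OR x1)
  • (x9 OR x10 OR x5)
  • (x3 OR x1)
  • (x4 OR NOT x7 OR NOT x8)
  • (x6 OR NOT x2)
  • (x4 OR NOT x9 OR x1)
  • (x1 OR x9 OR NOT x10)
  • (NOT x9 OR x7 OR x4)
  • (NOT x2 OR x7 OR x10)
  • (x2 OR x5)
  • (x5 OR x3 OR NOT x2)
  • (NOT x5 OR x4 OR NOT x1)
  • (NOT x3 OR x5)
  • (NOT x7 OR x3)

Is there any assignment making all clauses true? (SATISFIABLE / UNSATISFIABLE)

SATISFIABLE

Branch on x1: take x1 = True.
The remaining clauses are satisfied by x2 = False, x3 = True, x4 = True, x5 = True, x6 = True, x7 = False, x8 = True, x9 = False, x10 = True.
Every clause has at least one true literal under this assignment.
So x1 = True, x2 = False, x3 = True, x4 = True, x5 = True, x6 = True, x7 = False, x8 = True, x9 = False, x10 = True is a satisfying assignment.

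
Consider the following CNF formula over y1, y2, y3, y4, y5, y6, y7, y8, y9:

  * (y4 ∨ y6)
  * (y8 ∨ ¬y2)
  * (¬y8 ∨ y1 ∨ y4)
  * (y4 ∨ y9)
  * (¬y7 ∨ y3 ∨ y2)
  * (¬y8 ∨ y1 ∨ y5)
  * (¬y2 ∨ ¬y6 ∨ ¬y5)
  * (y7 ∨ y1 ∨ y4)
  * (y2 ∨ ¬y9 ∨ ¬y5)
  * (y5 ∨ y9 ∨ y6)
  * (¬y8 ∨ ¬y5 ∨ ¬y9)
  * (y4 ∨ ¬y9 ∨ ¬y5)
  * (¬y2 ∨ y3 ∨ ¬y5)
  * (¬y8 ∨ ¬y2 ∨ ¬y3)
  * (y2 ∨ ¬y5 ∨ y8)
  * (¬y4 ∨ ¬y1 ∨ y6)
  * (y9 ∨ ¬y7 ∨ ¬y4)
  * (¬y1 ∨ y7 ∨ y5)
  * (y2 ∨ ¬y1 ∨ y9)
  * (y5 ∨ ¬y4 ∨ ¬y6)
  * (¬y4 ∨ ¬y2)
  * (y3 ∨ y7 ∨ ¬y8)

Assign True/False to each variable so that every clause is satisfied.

y1 = True  y2 = False  y3 = True  y4 = False  y5 = False  y6 = True  y7 = True  y8 = True  y9 = True

Check each clause:
  1. (y6 ∨ y4) — y6 is true.
  2. (y8 ∨ ¬y2) — y8 is true.
  3. (y1 ∨ y4 ∨ ¬y8) — y1 is true.
  4. (y9 ∨ y4) — y9 is true.
  5. (y3 ∨ y2 ∨ ¬y7) — y3 is true.
  6. (y5 ∨ y1 ∨ ¬y8) — y1 is true.
  7. (¬y5 ∨ ¬y6 ∨ ¬y2) — ¬y5 is true.
  8. (y1 ∨ y4 ∨ y7) — y1 is true.
  9. (y2 ∨ ¬y9 ∨ ¬y5) — ¬y5 is true.
  10. (y6 ∨ y5 ∨ y9) — y9 is true.
  11. (¬y5 ∨ ¬y8 ∨ ¬y9) — ¬y5 is true.
  12. (¬y9 ∨ y4 ∨ ¬y5) — ¬y5 is true.
  13. (y3 ∨ ¬y5 ∨ ¬y2) — y3 is true.
  14. (¬y2 ∨ ¬y3 ∨ ¬y8) — ¬y2 is true.
  15. (y2 ∨ y8 ∨ ¬y5) — y8 is true.
  16. (¬y1 ∨ y6 ∨ ¬y4) — ¬y4 is true.
  17. (y9 ∨ ¬y4 ∨ ¬y7) — ¬y4 is true.
  18. (¬y1 ∨ y5 ∨ y7) — y7 is true.
  19. (y2 ∨ y9 ∨ ¬y1) — y9 is true.
  20. (¬y4 ∨ y5 ∨ ¬y6) — ¬y4 is true.
  21. (¬y2 ∨ ¬y4) — ¬y4 is true.
  22. (¬y8 ∨ y3 ∨ y7) — y3 is true.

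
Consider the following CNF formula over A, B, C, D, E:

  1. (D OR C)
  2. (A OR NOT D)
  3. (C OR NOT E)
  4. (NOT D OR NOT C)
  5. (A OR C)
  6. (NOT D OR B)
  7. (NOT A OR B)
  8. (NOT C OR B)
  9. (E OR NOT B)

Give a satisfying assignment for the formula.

A=False, B=True, C=True, D=False, E=True

Check each clause:
  1. (D OR C) — C is true.
  2. (A OR NOT D) — NOT D is true.
  3. (C OR NOT E) — C is true.
  4. (NOT D OR NOT C) — NOT D is true.
  5. (A OR C) — C is true.
  6. (NOT D OR B) — B is true.
  7. (NOT A OR B) — B is true.
  8. (B OR NOT C) — B is true.
  9. (E OR NOT B) — E is true.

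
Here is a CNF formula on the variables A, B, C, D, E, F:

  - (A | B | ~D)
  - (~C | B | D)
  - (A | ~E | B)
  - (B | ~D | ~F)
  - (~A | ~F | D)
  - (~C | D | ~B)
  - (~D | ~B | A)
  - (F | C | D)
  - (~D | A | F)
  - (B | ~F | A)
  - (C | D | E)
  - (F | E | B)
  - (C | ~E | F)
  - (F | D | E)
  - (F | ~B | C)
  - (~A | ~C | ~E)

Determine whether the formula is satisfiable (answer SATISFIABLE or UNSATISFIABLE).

Set A = True and propagate.
Branch on B: take B = True.
Set C = False and propagate.
  then F is forced to True.
  then D is forced to True.
E is now unconstrained; take E = False.
So A=1  B=1  C=0  D=1  E=0  F=1 is a satisfying assignment.

SATISFIABLE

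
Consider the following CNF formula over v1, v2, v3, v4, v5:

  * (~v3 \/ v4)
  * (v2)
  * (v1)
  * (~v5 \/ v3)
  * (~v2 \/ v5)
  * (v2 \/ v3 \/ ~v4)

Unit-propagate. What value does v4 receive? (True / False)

True

Unit clause (v2) sets v2 = True.
(v1) stands alone — v1 = True.
(v5 \/ ~v2): since v2 = True, the clause reduces to (v5). v5 = True.
(v3 \/ ~v5): since v5 = True, the clause reduces to (v3). v3 = True.
(~v3 \/ v4): since v3 = True, the clause reduces to (v4). v4 = True.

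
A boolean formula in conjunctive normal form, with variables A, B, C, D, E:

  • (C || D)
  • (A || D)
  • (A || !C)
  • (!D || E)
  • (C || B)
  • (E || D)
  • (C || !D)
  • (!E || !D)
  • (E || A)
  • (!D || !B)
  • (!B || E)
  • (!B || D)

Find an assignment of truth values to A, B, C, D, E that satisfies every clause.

A = True  B = False  C = True  D = False  E = True

Pure literal: A appears only positively; assign A = True.
Set B = False and propagate.
  then C is forced to True.
Set D = False and propagate.
  then E is forced to True.
Every clause has at least one true literal under this assignment.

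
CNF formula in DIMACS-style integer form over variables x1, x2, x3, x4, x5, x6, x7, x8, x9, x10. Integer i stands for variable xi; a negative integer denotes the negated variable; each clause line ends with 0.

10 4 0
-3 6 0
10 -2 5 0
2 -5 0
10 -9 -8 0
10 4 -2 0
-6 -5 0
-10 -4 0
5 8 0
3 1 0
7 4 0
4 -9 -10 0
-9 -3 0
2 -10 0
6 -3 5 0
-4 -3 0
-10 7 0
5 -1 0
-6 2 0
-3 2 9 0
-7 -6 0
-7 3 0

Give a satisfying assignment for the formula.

x1 = True, x2 = True, x3 = False, x4 = True, x5 = True, x6 = False, x7 = False, x8 = False, x9 = True, x10 = False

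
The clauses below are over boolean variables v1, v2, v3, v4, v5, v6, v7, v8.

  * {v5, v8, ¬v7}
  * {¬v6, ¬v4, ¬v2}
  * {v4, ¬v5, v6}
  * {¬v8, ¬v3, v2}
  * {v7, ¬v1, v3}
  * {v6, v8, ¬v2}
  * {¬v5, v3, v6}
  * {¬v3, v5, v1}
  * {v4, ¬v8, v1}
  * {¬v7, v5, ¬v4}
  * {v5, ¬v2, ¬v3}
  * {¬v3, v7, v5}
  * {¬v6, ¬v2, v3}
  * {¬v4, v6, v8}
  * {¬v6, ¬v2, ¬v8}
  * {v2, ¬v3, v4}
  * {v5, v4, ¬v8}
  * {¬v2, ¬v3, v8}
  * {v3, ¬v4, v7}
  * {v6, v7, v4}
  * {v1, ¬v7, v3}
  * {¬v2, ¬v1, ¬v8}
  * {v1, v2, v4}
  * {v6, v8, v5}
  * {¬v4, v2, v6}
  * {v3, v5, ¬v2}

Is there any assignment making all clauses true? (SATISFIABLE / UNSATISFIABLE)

Try v1 = True.
Set v2 = False and propagate.
Set v3 = False and propagate.
  then v7 is forced to True.
The remaining clauses are satisfied by v4 = False, v5 = True, v6 = True, v8 = False.
Every clause has at least one true literal under this assignment.
So v1=True, v2=False, v3=False, v4=False, v5=True, v6=True, v7=True, v8=False is a satisfying assignment.

SATISFIABLE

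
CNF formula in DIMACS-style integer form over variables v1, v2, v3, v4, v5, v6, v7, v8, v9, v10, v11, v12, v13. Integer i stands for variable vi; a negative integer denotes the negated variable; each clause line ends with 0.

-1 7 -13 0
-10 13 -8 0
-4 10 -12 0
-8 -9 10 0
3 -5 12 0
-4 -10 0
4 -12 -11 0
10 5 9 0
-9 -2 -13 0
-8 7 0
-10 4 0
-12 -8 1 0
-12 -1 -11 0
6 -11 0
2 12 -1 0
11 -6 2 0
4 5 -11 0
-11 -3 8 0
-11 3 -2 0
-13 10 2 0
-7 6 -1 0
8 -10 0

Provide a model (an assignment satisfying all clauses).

v1=F, v2=F, v3=T, v4=T, v5=F, v6=F, v7=F, v8=F, v9=T, v10=F, v11=F, v12=F, v13=F

Try v1 = False.
For the remaining variables, v2 = False, v3 = True, v4 = True, v5 = False, v6 = False, v7 = False, v8 = False, v9 = True, v10 = False, v11 = False, v12 = False, v13 = False works.
Check each clause:
  1. (NOT v13 OR v7 OR NOT v1) — NOT v13 is true.
  2. (NOT v8 OR v13 OR NOT v10) — NOT v8 is true.
  3. (NOT v4 OR NOT v12 OR v10) — NOT v12 is true.
  4. (NOT v9 OR v10 OR NOT v8) — NOT v8 is true.
  5. (v12 OR v3 OR NOT v5) — v3 is true.
  6. (NOT v10 OR NOT v4) — NOT v10 is true.
  7. (NOT v12 OR v4 OR NOT v11) — NOT v11 is true.
  8. (v10 OR v5 OR v9) — v9 is true.
  9. (NOT v2 OR NOT v9 OR NOT v13) — NOT v13 is true.
  10. (NOT v8 OR v7) — NOT v8 is true.
  11. (v4 OR NOT v10) — v4 is true.
  12. (NOT v8 OR NOT v12 OR v1) — NOT v8 is true.
  13. (NOT v12 OR NOT v1 OR NOT v11) — NOT v12 is true.
  14. (NOT v11 OR v6) — NOT v11 is true.
  15. (v12 OR v2 OR NOT v1) — NOT v1 is true.
  16. (v2 OR v11 OR NOT v6) — NOT v6 is true.
  17. (v5 OR v4 OR NOT v11) — v4 is true.
  18. (NOT v11 OR NOT v3 OR v8) — NOT v11 is true.
  19. (v3 OR NOT v11 OR NOT v2) — v3 is true.
  20. (v2 OR NOT v13 OR v10) — NOT v13 is true.
  21. (v6 OR NOT v1 OR NOT v7) — NOT v7 is true.
  22. (NOT v10 OR v8) — NOT v10 is true.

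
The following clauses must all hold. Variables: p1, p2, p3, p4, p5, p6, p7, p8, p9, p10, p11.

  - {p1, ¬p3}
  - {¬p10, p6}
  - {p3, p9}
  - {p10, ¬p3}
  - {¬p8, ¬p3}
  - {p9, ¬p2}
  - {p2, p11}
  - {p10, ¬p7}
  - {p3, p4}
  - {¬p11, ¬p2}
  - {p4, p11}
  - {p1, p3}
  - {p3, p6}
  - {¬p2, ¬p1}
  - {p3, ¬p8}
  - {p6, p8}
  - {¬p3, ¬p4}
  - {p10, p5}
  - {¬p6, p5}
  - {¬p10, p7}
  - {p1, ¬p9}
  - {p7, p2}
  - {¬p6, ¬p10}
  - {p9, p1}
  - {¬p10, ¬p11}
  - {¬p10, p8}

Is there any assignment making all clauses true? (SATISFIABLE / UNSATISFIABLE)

UNSATISFIABLE

p3 = True:
  propagation gives p1=True, p10=True, p6=True; an empty clause results — contradiction.
p3 = False:
  propagation gives p9=True, p4=True, p1=True, p6=True; an empty clause results — contradiction.
Every branch closes, so no satisfying assignment exists.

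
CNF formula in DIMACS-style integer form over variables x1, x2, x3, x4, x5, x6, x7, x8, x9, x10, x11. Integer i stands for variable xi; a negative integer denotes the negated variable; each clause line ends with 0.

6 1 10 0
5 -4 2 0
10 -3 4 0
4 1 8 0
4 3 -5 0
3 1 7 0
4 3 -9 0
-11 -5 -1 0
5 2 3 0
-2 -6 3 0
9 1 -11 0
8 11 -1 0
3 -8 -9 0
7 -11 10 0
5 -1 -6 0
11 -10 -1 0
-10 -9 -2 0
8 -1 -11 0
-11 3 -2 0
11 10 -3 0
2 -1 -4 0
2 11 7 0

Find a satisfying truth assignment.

x1=0, x2=0, x3=1, x4=0, x5=0, x6=1, x7=1, x8=1, x9=0, x10=1, x11=0

x7 occurs only positively in the remaining clauses — set x7 = True.
Try x1 = False.
Set x2 = False and propagate.
Try x3 = True.
For the remaining variables, x4 = False, x5 = False, x6 = True, x8 = True, x9 = False, x10 = True, x11 = False works.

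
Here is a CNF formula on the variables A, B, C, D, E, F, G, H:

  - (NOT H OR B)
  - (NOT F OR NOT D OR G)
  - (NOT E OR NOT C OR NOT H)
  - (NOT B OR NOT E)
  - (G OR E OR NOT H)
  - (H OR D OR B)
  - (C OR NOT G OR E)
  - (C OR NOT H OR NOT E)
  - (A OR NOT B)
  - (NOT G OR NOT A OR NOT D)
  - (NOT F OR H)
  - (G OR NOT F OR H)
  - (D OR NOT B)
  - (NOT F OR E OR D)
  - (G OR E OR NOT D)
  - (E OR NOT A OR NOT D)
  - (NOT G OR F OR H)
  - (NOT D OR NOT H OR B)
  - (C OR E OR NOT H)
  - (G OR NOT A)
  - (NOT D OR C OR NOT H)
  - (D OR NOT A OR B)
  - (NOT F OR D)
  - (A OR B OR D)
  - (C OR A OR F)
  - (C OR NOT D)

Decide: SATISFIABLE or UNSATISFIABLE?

Try A = False.
  then B is forced to False.
  then H is forced to False.
  then D is forced to True.
  then F is forced to False.
  then G is forced to False.
  then E is forced to True.
  then C is forced to True.
So A=F, B=F, C=T, D=T, E=T, F=F, G=F, H=F is a satisfying assignment.

SATISFIABLE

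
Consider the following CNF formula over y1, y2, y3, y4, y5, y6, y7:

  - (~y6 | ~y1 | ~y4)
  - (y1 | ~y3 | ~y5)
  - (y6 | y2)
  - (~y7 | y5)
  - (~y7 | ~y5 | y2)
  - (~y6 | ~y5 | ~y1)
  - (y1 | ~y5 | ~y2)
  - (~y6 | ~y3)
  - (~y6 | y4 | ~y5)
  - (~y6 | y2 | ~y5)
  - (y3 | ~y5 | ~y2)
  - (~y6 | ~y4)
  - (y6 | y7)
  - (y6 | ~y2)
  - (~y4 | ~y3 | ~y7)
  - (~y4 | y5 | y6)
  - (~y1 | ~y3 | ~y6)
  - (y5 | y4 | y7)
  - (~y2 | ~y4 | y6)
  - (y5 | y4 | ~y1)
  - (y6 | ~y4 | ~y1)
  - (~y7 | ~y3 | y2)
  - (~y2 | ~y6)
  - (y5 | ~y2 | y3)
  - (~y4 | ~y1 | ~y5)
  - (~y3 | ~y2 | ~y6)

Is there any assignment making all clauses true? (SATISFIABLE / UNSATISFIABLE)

UNSATISFIABLE

y6 = True:
  propagation gives y3=False, y4=False, y5=False, y7=False; an empty clause results — contradiction.
y6 = False:
  propagation gives y2=True; an empty clause results — contradiction.
Every branch closes, so no satisfying assignment exists.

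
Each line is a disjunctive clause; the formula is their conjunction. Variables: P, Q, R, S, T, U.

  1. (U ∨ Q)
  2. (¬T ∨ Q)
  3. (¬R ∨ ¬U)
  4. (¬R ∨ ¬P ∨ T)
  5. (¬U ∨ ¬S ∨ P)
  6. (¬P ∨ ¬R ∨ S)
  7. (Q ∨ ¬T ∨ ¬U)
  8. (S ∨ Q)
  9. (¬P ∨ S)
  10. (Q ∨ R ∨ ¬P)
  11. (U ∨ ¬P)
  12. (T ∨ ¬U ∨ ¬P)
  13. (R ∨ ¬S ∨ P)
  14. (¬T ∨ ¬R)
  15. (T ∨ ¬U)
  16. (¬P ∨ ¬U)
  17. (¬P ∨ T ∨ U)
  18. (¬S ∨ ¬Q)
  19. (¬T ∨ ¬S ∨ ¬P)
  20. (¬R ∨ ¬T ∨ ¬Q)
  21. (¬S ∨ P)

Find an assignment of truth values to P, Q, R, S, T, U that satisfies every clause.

Set P = False and propagate.
  then S is forced to False.
  then Q is forced to True.
For the remaining variables, R = True, T = False, U = False works.

P = False  Q = True  R = True  S = False  T = False  U = False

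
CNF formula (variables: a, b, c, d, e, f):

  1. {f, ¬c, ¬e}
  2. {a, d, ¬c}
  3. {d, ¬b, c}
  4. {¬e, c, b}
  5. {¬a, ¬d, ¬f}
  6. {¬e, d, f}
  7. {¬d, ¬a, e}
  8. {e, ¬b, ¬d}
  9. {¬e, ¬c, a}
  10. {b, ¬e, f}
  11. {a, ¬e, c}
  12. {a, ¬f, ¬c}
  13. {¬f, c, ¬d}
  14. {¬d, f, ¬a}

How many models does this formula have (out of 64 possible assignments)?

Case analysis on c and d:
  c=T, d=T: remaining (a,b,e,f) ∈ {(F,F,F,F)} — 1.
  c=T, d=F: b free; 3 ways for (a,e,f) × 2^1 = 6.
  c=F, d=T: remaining (a,b,e,f) ∈ {(F,F,F,F)} — 1.
  c=F, d=F: remaining (a,b,e,f) ∈ {(F,F,F,F); (F,F,F,T); (T,F,F,F); (T,F,F,T)} — 4.
Total: 1 + 6 + 1 + 4 = 12.

12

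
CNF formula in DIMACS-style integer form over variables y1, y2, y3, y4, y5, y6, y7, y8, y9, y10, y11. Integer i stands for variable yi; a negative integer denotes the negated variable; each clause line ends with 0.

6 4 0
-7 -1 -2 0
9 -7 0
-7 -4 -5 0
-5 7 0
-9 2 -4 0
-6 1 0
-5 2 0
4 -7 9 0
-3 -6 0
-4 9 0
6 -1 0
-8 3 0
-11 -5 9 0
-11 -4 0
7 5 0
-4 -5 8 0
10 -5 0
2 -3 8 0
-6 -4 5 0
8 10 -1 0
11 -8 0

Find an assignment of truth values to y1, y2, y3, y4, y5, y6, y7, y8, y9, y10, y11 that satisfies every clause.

y1 = 0, y2 = 1, y3 = 0, y4 = 1, y5 = 0, y6 = 0, y7 = 1, y8 = 0, y9 = 1, y10 = 1, y11 = 0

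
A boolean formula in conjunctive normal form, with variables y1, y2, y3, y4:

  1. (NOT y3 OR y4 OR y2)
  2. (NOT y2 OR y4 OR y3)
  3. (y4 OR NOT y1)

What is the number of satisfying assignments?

Case analysis on y4 and y2:
  y4=T, y2=T: remaining (y1,y3) ∈ {(F,F); (F,T); (T,F); (T,T)} — 4.
  y4=T, y2=F: remaining (y1,y3) ∈ {(F,F); (F,T); (T,F); (T,T)} — 4.
  y4=F, y2=T: remaining (y1,y3) ∈ {(F,T)} — 1.
  y4=F, y2=F: remaining (y1,y3) ∈ {(F,F)} — 1.
Total: 4 + 4 + 1 + 1 = 10.

10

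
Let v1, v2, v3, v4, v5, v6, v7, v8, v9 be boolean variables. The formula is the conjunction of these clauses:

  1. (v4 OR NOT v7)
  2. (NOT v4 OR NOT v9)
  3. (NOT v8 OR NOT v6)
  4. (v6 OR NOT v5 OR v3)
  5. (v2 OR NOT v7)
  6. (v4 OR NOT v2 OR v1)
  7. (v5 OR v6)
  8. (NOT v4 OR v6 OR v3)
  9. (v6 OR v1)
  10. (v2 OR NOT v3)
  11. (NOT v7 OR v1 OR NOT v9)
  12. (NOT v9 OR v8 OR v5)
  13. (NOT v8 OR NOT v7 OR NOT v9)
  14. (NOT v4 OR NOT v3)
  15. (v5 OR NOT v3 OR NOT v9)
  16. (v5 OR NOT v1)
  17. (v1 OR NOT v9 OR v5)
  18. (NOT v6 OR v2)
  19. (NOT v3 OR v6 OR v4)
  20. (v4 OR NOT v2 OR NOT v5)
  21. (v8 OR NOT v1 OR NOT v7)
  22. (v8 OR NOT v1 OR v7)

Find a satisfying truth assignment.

v1=0, v2=1, v3=0, v4=1, v5=1, v6=1, v7=0, v8=0, v9=0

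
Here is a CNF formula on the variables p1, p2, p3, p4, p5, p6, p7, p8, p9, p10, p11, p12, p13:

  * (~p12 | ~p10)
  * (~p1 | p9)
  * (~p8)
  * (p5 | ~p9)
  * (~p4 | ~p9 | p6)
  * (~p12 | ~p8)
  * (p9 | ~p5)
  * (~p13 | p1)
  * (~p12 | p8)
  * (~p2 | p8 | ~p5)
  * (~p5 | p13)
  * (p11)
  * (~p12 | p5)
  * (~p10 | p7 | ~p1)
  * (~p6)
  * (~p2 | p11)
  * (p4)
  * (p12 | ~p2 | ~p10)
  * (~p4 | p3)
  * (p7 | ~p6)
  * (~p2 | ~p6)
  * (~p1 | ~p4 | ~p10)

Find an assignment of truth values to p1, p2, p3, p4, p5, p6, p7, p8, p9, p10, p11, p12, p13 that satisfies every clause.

Unit propagation: (~p8) forces p8 = False.
(~p12) is a unit clause, so p12 = False.
The clause (p11) is unit: p11 must be True.
(~p6) is a unit clause, so p6 = False.
Unit propagation: (p4) forces p4 = True.
(~p9) is a unit clause, so p9 = False.
(~p1) is a unit clause, so p1 = False.
(~p5) is a unit clause, so p5 = False.
Unit propagation: (~p13) forces p13 = False.
Unit propagation: (p3) forces p3 = True.
Pure literal: p2 appears only negated; assign p2 = False.
p7, p10 are now unconstrained; take p7 = False, p10 = True.
Every clause has at least one true literal under this assignment.

p1=False, p2=False, p3=True, p4=True, p5=False, p6=False, p7=False, p8=False, p9=False, p10=True, p11=True, p12=False, p13=False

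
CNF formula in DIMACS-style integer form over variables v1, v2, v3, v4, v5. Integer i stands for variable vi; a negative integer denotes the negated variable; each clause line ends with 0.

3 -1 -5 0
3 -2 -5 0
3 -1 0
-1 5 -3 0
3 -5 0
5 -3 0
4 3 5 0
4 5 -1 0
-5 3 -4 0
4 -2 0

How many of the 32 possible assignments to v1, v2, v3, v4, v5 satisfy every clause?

8

The models are:
  v1=0 v2=0 v3=0 v4=1 v5=0
  v1=0 v2=0 v3=1 v4=0 v5=1
  v1=0 v2=0 v3=1 v4=1 v5=1
  v1=0 v2=1 v3=0 v4=1 v5=0
  v1=0 v2=1 v3=1 v4=1 v5=1
  v1=1 v2=0 v3=1 v4=0 v5=1
  v1=1 v2=0 v3=1 v4=1 v5=1
  v1=1 v2=1 v3=1 v4=1 v5=1
Count: 8.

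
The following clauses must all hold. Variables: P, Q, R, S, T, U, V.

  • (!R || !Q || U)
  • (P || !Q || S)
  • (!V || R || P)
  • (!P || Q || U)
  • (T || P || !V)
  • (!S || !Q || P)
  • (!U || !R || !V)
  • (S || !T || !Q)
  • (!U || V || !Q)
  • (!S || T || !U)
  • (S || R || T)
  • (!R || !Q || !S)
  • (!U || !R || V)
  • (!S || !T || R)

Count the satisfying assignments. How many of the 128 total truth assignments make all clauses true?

13

Split on Q, then R.
  Q=T, R=T: a clause becomes empty — 0.
  Q=T, R=F: remaining (P,S,T,U,V) ∈ {(T,T,F,F,F); (T,T,F,F,T)} — 2.
  Q=F, R=T: S free; 3 ways for (P,T,U,V) × 2^1 = 6.
  Q=F, R=F: 5 of the 32 assignments to (P,S,T,U,V) work.
Total: 0 + 2 + 6 + 5 = 13.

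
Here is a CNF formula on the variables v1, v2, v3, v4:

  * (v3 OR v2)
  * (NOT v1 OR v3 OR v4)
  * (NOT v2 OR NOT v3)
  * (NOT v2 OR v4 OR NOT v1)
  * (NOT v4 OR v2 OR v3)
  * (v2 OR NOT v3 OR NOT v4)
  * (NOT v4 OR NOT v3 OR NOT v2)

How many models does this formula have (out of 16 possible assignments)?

Satisfying assignments:
  v1=0 v2=0 v3=1 v4=0
  v1=0 v2=1 v3=0 v4=0
  v1=0 v2=1 v3=0 v4=1
  v1=1 v2=0 v3=1 v4=0
  v1=1 v2=1 v3=0 v4=1
That's 5 in total.

5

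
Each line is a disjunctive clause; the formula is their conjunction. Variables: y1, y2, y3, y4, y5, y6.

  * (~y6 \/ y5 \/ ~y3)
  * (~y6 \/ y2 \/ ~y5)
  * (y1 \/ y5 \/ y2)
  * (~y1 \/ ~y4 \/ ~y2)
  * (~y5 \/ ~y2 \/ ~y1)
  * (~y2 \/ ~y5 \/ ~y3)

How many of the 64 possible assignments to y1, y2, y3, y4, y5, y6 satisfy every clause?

27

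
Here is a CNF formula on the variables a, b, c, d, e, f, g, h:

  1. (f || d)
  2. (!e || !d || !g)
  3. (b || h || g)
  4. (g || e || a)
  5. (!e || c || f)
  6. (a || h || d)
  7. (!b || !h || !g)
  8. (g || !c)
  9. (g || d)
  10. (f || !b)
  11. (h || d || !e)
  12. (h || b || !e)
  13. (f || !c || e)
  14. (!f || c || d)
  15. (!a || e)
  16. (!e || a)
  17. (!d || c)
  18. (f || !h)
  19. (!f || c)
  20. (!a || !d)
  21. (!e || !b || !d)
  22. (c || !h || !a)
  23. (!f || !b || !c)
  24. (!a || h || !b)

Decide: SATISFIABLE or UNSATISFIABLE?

SATISFIABLE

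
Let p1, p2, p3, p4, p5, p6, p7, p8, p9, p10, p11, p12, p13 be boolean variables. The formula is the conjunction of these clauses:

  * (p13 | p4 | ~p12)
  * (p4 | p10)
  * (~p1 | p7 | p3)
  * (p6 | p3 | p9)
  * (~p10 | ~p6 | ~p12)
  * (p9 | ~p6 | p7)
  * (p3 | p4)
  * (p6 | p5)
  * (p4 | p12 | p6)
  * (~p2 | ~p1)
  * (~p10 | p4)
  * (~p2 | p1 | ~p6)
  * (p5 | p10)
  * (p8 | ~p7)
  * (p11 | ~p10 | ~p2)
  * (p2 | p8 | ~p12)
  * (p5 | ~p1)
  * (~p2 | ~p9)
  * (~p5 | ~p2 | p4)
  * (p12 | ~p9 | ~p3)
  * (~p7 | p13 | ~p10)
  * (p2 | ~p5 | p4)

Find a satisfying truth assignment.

p1=F, p2=F, p3=T, p4=T, p5=T, p6=F, p7=F, p8=T, p9=T, p10=T, p11=F, p12=T, p13=F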